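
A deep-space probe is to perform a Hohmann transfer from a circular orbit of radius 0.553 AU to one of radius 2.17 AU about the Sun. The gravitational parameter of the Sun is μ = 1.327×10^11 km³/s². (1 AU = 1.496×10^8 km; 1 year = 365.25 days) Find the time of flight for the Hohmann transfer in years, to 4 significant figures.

In km: r₁ = 0.553 × 1.496×10^8 = 8.27288×10^7 km; r₂ = 2.17 × 1.496×10^8 = 3.24632×10^8 km.
Semi-major axis of the transfer orbit: a_t = (8.27288×10^7 + 3.24632×10^8)/2 = 2.036804×10^8 km.
By Kepler's third law the transfer-orbit period is T = 2π√(a_t³/μ), so t = T/2 = 2.507×10^7 s.
Converting: 2.507×10^7 s ÷ 3.15576×10^7 s/year (365.25 × 86400) = 0.7944 years.

t = 0.7944 years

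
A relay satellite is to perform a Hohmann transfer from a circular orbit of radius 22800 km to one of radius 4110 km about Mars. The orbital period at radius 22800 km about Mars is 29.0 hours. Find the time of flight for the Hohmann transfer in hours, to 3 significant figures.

From Kepler's third law T² = 4π²r³/μ at r = 22800 km, T = 29.0 hours = 29.0 × 3600 s = 1.044×10^5 s: μ = 4π²r³/T² = 42930.2 km³/s².
Transfer-ellipse semi-major axis a_t = (r₁ + r₂)/2 = (22800 + 4110)/2 = 13455 km.
Half the transfer-orbit period gives t = π√(a_t³/μ) = 23660 s.
Converting: 23660 s ÷ 3600 s/hour = 6.57 hours.

t = 6.57 hours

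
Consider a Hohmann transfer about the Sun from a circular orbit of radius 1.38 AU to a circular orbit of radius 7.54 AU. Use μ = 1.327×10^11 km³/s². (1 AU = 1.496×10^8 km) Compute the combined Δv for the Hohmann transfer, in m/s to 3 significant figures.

Δv = 12400 m/s

In km: r₁ = 1.38 × 1.496×10^8 = 2.06448×10^8 km; r₂ = 7.54 × 1.496×10^8 = 1.127984×10^9 km.
Transfer-ellipse semi-major axis a_t = (r₁ + r₂)/2 = (2.06448×10^8 + 1.127984×10^9)/2 = 6.67216×10^8 km.
Circular speed at r₁: v₁ = √(μ/r₁) = √(1.327×10^11/2.06448×10^8) = 25.3530 km/s.
Transfer-orbit speed at r₁ (vis-viva equation): v_p = √[μ(2/r₁ − 1/a_t)] = 32.9646 km/s.
First burn Δv₁ = |v_p − v₁| = 7.6116 km/s.
At r₂, v₂ = √(μ/r₂) = 10.84636 km/s.
Transfer-orbit speed at r₂: v_a = √[μ(2/r₂ − 1/a_t)] = 6.033316 km/s.
Second burn Δv₂ = |v₂ − v_a| = 4.8130 km/s.
Δv = Δv₁ + Δv₂ = 7.6116 + 4.8130 = 12.42 km/s.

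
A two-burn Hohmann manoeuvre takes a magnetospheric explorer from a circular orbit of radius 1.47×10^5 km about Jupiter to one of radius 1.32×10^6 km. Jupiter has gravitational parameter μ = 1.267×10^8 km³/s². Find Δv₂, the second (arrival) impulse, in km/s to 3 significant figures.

The Hohmann ellipse has a_t = (r₁ + r₂)/2 = 7.335×10^5 km.
On the circular orbit at r = 1.320×10^6 km, v_c = √(μ/r) = 9.797 km/s.
Vis-viva on the transfer ellipse at r = 1.320×10^6 km gives v_t = √[μ(2/r − 1/a_t)] = 4.386 km/s.
Δv₂ = |v_t − v_c| = |4.386 − 9.797| = 5.411 km/s.

Δv₂ = 5.41 km/s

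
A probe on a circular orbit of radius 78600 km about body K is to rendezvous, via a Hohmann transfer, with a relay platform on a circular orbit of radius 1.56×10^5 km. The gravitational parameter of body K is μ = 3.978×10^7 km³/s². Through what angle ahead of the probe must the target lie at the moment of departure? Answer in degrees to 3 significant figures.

φ = 62.6°

Transfer-ellipse semi-major axis a_t = (r₁ + r₂)/2 = (78600 + 1.560×10^5)/2 = 1.173×10^5 km.
The half-period of the transfer ellipse is t = π√(a_t³/μ) = 20010.8 s.
Target angular speed ω₂ = √(μ/r₂³) = 1.02364×10^-4 rad/s.
Angle swept by the target during transfer: ω₂·t = 2.0484 rad = 117.4°.
Arrival is 180° from departure on the ellipse, so φ = 180° − 117.4° = 62.6°.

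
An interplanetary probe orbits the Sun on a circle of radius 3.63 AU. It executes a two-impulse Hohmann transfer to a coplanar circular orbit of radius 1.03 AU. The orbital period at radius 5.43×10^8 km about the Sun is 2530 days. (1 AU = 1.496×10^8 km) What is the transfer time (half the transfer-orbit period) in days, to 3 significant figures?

From Kepler's third law T² = 4π²r³/μ at r = 5.43×10^8 km, T = 2530 days = 2530 × 86400 s = 2.18592×10^8 s: μ = 4π²r³/T² = 1.32279×10^11 km³/s².
In km: r₁ = 3.63 × 1.496×10^8 = 5.43048×10^8 km; r₂ = 1.03 × 1.496×10^8 = 1.54088×10^8 km.
Semi-major axis of the transfer orbit: a_t = (5.43048×10^8 + 1.54088×10^8)/2 = 3.48568×10^8 km.
By Kepler's third law the transfer-orbit period is T = 2π√(a_t³/μ), so t = T/2 = 5.621×10^7 s.
Converting: 5.621×10^7 s ÷ 86400 s/day = 651 days.

t = 651 days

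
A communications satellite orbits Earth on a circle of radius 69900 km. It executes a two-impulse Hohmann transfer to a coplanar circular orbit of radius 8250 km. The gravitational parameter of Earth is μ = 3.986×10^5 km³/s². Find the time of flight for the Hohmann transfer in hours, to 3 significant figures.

t = 10.7 hours

Semi-major axis of the transfer orbit: a_t = (69900 + 8250)/2 = 39075 km.
Transfer time t = π√(a_t³/μ) = π√((39075)³ / 3.986×10^5) = 38440 s.
Converting: 38440 s ÷ 3600 s/hour = 10.7 hours.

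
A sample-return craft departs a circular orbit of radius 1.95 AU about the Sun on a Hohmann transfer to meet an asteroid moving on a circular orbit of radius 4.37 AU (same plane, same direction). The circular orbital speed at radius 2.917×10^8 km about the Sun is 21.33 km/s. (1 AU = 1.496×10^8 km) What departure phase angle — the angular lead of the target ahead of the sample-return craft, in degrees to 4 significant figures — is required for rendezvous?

From the circular-orbit relation v² = μ/r at r = 2.917×10^8 km: μ = v²r = (21.33)² × 2.917×10^8 = 1.32714×10^11 km³/s².
In km: r₁ = 1.95 × 1.496×10^8 = 2.9172×10^8 km; r₂ = 4.37 × 1.496×10^8 = 6.53752×10^8 km.
Transfer-ellipse semi-major axis a_t = (r₁ + r₂)/2 = (2.9172×10^8 + 6.53752×10^8)/2 = 4.72736×10^8 km.
Transfer time t = π√(a_t³/μ) = 8.8638×10^7 s.
Target angular speed ω₂ = √(μ/r₂³) = 2.1794×10^-8 rad/s.
Angle swept by the target during transfer: ω₂·t = 1.9318 rad = 110.68°.
The sample-return craft traverses 180° on the transfer ellipse, so the target must lead by 180° − 110.68° = 69.32°.

φ = 69.32°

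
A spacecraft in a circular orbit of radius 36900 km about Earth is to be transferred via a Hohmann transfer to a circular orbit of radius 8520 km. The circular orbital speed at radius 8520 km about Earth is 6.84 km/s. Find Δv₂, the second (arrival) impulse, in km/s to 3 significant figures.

From the circular-orbit relation v² = μ/r at r = 8520 km: μ = v²r = (6.84)² × 8520 = 3.98613×10^5 km³/s².
The Hohmann ellipse has a_t = (r₁ + r₂)/2 = 22710 km.
On the circular orbit at r = 8520 km, v_c = √(μ/r) = 6.840 km/s.
Vis-viva on the transfer ellipse at r = 8520 km gives v_t = √[μ(2/r − 1/a_t)] = 8.719 km/s.
Δv₂ = |v_t − v_c| = |8.719 − 6.840| = 1.879 km/s.

Δv₂ = 1.88 km/s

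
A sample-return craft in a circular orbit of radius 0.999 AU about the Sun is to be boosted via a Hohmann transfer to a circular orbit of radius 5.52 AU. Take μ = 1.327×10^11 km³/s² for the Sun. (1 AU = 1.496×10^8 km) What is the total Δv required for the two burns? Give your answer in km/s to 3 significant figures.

In km: r₁ = 0.999 × 1.496×10^8 = 1.494504×10^8 km; r₂ = 5.52 × 1.496×10^8 = 8.25792×10^8 km.
Transfer-ellipse semi-major axis a_t = (r₁ + r₂)/2 = (1.494504×10^8 + 8.25792×10^8)/2 = 4.876212×10^8 km.
Circular speed at r₁: v₁ = √(μ/r₁) = √(1.327×10^11/1.494504×10^8) = 29.80 km/s.
On the transfer ellipse at r₁, vis-viva equation gives v_p = √[μ(2/r₁ − 1/a_t)] = 38.78 km/s.
First burn Δv₁ = |v_p − v₁| = 8.980 km/s.
Circular speed at r₂: v₂ = √(μ/r₂) = 12.677 km/s.
Transfer-orbit speed at r₂: v_a = √[μ(2/r₂ − 1/a_t)] = 7.0179 km/s.
Second burn Δv₂ = |v₂ − v_a| = 5.659 km/s.
Total Δv = Δv₁ + Δv₂ = 14.64 km/s.

Δv = 14.6 km/s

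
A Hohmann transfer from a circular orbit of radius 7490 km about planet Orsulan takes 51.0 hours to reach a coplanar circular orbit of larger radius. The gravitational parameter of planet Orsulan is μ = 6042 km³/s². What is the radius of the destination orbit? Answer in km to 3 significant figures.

r₂ = 47400 km

Transfer time t = 51.0 hours = 1.836×10^5 s, and t = π√(a_t³/μ).
So a_t = (μ t²/π²)^(1/3) = (6042 × (1.836×10^5)² / π²)^(1/3) = 27429 km.
Since a_t = (r₁ + r₂)/2, r₂ = 2a_t − r₁ = 2×27429 − 7490 = 47368 km.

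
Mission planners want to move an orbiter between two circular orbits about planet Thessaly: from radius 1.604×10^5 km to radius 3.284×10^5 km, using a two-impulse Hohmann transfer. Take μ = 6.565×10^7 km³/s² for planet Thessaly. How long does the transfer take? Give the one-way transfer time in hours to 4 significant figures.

t = 13.01 hours

Transfer-ellipse semi-major axis a_t = (r₁ + r₂)/2 = (1.604×10^5 + 3.284×10^5)/2 = 2.444×10^5 km.
By Kepler's third law the transfer-orbit period is T = 2π√(a_t³/μ), so t = T/2 = 46850 s.
Converting: 46850 s ÷ 3600 s/hour = 13.01 hours.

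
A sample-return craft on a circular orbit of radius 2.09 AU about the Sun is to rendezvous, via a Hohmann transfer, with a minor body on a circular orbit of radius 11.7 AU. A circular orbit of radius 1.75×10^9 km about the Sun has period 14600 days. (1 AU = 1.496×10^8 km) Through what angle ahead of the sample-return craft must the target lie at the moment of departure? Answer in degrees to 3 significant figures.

From Kepler's third law T² = 4π²r³/μ at r = 1.75×10^9 km, T = 14600 days = 14600 × 86400 s = 1.26144×10^9 s: μ = 4π²r³/T² = 1.32966×10^11 km³/s².
In km: r₁ = 2.09 × 1.496×10^8 = 3.12664×10^8 km; r₂ = 11.7 × 1.496×10^8 = 1.75032×10^9 km.
The Hohmann ellipse has a_t = (r₁ + r₂)/2 = 1.031492×10^9 km.
The half-period of the transfer ellipse is t = π√(a_t³/μ) = 2.854×10^8 s.
Target angular speed ω₂ = √(μ/r₂³) = 4.980×10^-9 rad/s.
Angle swept by the target during transfer: ω₂·t = 1.4213 rad = 81.43°.
Arrival is 180° from departure on the ellipse, so φ = 180° − 81.43° = 98.6°.

φ = 98.6°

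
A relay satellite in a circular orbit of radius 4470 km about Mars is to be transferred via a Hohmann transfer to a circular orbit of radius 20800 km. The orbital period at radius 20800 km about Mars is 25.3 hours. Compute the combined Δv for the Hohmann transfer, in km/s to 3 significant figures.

From Kepler's third law T² = 4π²r³/μ at r = 20800 km, T = 25.3 hours = 25.3 × 3600 s = 91080 s: μ = 4π²r³/T² = 42825.6 km³/s².
Transfer-ellipse semi-major axis a_t = (r₁ + r₂)/2 = (4470 + 20800)/2 = 12635 km.
At r₁ the circular-orbit speed is v₁ = √(μ/r₁) = 3.09527 km/s.
Transfer-orbit speed at r₁ (vis-viva equation): v_p = √[μ(2/r₁ − 1/a_t)] = 3.97139 km/s.
First burn Δv₁ = |v_p − v₁| = 0.87612 km/s.
Circular speed at r₂: v₂ = √(μ/r₂) = 1.4349 km/s.
Transfer-orbit speed at r₂: v_a = √[μ(2/r₂ − 1/a_t)] = 0.85347 km/s.
Second burn Δv₂ = |v₂ − v_a| = 0.58143 km/s.
Δv = Δv₁ + Δv₂ = 0.87612 + 0.58143 = 1.458 km/s.

Δv = 1.46 km/s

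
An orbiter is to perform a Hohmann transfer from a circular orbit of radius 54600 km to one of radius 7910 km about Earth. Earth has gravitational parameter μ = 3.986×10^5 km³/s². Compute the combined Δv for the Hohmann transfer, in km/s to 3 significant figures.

Transfer-ellipse semi-major axis a_t = (r₁ + r₂)/2 = (54600 + 7910)/2 = 31255 km.
Circular speed at r₁: v₁ = √(μ/r₁) = √(3.986×10^5/54600) = 2.70192 km/s.
On the transfer ellipse at r₁, vis-viva gives v_a = √[μ(2/r₁ − 1/a_t)] = 1.35925 km/s.
First burn Δv₁ = |v_a − v₁| = 1.3427 km/s.
At r₂, v₂ = √(μ/r₂) = 7.09873 km/s.
Transfer-orbit speed at r₂: v_p = √[μ(2/r₂ − 1/a_t)] = 9.38247 km/s.
Second burn Δv₂ = |v₂ − v_p| = 2.2837 km/s.
Total Δv = Δv₁ + Δv₂ = 3.626 km/s.

Δv = 3.63 km/s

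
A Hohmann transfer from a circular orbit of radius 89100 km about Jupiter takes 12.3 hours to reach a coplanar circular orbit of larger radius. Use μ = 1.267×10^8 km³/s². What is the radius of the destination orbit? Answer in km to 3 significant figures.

r₂ = 4.97×10^5 km

Transfer time t = 12.3 hours = 44280 s, and t = π√(a_t³/μ).
So a_t = (μ t²/π²)^(1/3) = (1.267×10^8 × (44280)² / π²)^(1/3) = 2.9307×10^5 km.
Since a_t = (r₁ + r₂)/2, r₂ = 2a_t − r₁ = 2×2.9307×10^5 − 89100 = 4.9704×10^5 km.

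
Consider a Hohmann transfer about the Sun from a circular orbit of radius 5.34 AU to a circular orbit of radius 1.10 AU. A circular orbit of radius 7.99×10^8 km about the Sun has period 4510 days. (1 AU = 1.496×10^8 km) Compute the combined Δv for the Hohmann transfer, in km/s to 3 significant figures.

From Kepler's third law T² = 4π²r³/μ at r = 7.99×10^8 km, T = 4510 days = 4510 × 86400 s = 3.89664×10^8 s: μ = 4π²r³/T² = 1.32623×10^11 km³/s².
In km: r₁ = 5.34 × 1.496×10^8 = 7.98864×10^8 km; r₂ = 1.10 × 1.496×10^8 = 1.6456×10^8 km.
The Hohmann ellipse has a_t = (r₁ + r₂)/2 = 4.81712×10^8 km.
Circular speed at r₁: v₁ = √(μ/r₁) = √(1.32623×10^11/7.98864×10^8) = 12.885 km/s.
Transfer-orbit speed at r₁ (v² = μ(2/r − 1/a)): v_a = √[μ(2/r₁ − 1/a_t)] = 7.5308 km/s.
First burn Δv₁ = |v_a − v₁| = 5.354 km/s.
Circular speed at r₂: v₂ = √(μ/r₂) = 28.39 km/s.
Transfer-orbit speed at r₂: v_p = √[μ(2/r₂ − 1/a_t)] = 36.56 km/s.
Second burn Δv₂ = |v₂ − v_p| = 8.170 km/s.
Total Δv = Δv₁ + Δv₂ = 13.52 km/s.

Δv = 13.5 km/s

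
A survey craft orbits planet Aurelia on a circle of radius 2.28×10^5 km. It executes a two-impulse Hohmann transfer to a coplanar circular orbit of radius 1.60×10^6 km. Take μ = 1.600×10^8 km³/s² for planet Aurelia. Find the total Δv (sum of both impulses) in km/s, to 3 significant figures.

Δv = 13.6 km/s

The Hohmann ellipse has a_t = (r₁ + r₂)/2 = 9.140×10^5 km.
Circular speed at r₁: v₁ = √(μ/r₁) = √(1.600×10^8/2.280×10^5) = 26.4906 km/s.
On the transfer ellipse at r₁, v² = μ(2/r − 1/a) gives v_p = √[μ(2/r₁ − 1/a_t)] = 35.0493 km/s.
First burn Δv₁ = |v_p − v₁| = 8.559 km/s.
At r₂, v₂ = √(μ/r₂) = 10.00 km/s.
Transfer-orbit speed at r₂: v_a = √[μ(2/r₂ − 1/a_t)] = 4.995 km/s.
Second burn Δv₂ = |v₂ − v_a| = 5.005 km/s.
Total Δv = Δv₁ + Δv₂ = 13.56 km/s.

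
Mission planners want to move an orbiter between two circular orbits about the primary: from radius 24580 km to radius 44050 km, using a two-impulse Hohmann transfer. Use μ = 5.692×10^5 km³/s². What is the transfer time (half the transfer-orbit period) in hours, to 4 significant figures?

Semi-major axis of the transfer orbit: a_t = (24580 + 44050)/2 = 34315 km.
By Kepler's third law the transfer-orbit period is T = 2π√(a_t³/μ), so t = T/2 = 26470 s.
Converting: 26470 s ÷ 3600 s/hour = 7.353 hours.

t = 7.353 hours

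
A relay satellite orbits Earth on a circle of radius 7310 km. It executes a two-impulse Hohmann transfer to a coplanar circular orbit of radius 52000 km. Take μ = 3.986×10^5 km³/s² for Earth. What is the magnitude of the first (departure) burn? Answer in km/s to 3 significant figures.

The Hohmann ellipse has a_t = (r₁ + r₂)/2 = 29655 km.
Circular speed at r = 7310 km: v_c = √(μ/r) = 7.384 km/s.
Transfer-orbit speed at the same r (vis-viva, a = a_t): v_t = √[μ(2/r − 1/a_t)] = 9.778 km/s.
Δv₁ = |v_t − v_c| = |9.778 − 7.384| = 2.394 km/s.

Δv₁ = 2.39 km/s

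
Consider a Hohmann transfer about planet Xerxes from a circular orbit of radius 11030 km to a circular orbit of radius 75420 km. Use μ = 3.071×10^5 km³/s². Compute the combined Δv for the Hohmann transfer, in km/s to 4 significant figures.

Transfer-ellipse semi-major axis a_t = (r₁ + r₂)/2 = (11030 + 75420)/2 = 43225 km.
At r₁ the circular-orbit speed is v₁ = √(μ/r₁) = 5.277 km/s.
Transfer-orbit speed at r₁ (vis-viva): v_p = √[μ(2/r₁ − 1/a_t)] = 6.970 km/s.
First burn Δv₁ = |v_p − v₁| = 1.693 km/s.
Circular speed at r₂: v₂ = √(μ/r₂) = 2.0179 km/s.
Transfer-orbit speed at r₂: v_a = √[μ(2/r₂ − 1/a_t)] = 1.0193 km/s.
Second burn Δv₂ = |v₂ − v_a| = 0.9986 km/s.
Δv = Δv₁ + Δv₂ = 1.693 + 0.9986 = 2.692 km/s.

Δv = 2.692 km/s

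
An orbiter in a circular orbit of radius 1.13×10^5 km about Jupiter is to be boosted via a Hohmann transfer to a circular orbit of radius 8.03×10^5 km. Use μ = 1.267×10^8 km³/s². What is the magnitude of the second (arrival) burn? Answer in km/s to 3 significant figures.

Semi-major axis of the transfer orbit: a_t = (1.130×10^5 + 8.030×10^5)/2 = 4.580×10^5 km.
On the circular orbit at r = 8.030×10^5 km, v_c = √(μ/r) = 12.561 km/s.
Vis-viva on the transfer ellipse at r = 8.030×10^5 km gives v_t = √[μ(2/r − 1/a_t)] = 6.2393 km/s.
Δv₂ = |v_t − v_c| = |6.2393 − 12.561| = 6.322 km/s.

Δv₂ = 6.32 km/s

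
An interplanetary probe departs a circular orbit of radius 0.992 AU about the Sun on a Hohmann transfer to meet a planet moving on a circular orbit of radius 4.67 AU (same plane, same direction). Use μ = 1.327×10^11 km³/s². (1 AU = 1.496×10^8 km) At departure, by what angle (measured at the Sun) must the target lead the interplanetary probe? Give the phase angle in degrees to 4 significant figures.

In km: r₁ = 0.992 × 1.496×10^8 = 1.484032×10^8 km; r₂ = 4.67 × 1.496×10^8 = 6.98632×10^8 km.
Semi-major axis of the transfer orbit: a_t = (1.484032×10^8 + 6.98632×10^8)/2 = 4.235176×10^8 km.
The half-period of the transfer ellipse is t = π√(a_t³/μ) = 7.5166×10^7 s.
The target's mean motion on its circular orbit is ω₂ = √(μ/r₂³) = 1.9727×10^-8 rad/s.
Angle swept by the target during transfer: ω₂·t = 1.4828 rad = 84.96°.
Arrival is 180° from departure on the ellipse, so φ = 180° − 84.96° = 95.04°.

φ = 95.04°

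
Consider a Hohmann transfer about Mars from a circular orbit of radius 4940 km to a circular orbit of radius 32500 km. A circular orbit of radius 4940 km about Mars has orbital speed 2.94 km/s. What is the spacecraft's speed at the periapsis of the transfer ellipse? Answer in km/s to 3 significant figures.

From the circular-orbit relation v² = μ/r at r = 4940 km: μ = v²r = (2.94)² × 4940 = 42699.4 km³/s².
Transfer-ellipse semi-major axis a_t = (r₁ + r₂)/2 = (4940 + 32500)/2 = 18720 km.
The periapsis of the transfer ellipse is at r = 4940 km.
From the vis-viva equation, v = √[μ(2/r − 1/a_t)] = 3.874 km/s.

v = 3.87 km/s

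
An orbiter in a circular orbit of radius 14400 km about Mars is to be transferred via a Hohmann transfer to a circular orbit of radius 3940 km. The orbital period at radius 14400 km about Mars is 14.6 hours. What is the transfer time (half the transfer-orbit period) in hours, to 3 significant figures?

From Kepler's third law T² = 4π²r³/μ at r = 14400 km, T = 14.6 hours = 14.6 × 3600 s = 52560 s: μ = 4π²r³/T² = 42671.4 km³/s².
Semi-major axis of the transfer orbit: a_t = (14400 + 3940)/2 = 9170 km.
By Kepler's third law the transfer-orbit period is T = 2π√(a_t³/μ), so t = T/2 = 13350 s.
Converting: 13350 s ÷ 3600 s/hour = 3.71 hours.

t = 3.71 hours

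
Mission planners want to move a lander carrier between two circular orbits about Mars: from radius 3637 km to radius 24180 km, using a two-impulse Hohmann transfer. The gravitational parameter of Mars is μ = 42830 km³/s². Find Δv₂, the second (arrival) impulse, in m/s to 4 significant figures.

The Hohmann ellipse has a_t = (r₁ + r₂)/2 = 13908.5 km.
On the circular orbit at r = 24180 km, v_c = √(μ/r) = 1.3309 km/s.
Transfer-orbit speed at the same r (vis-viva, a = a_t): v_t = √[μ(2/r − 1/a_t)] = 0.68058 km/s.
Δv₂ = |v_t − v_c| = |0.68058 − 1.3309| = 0.6503 km/s.

Δv₂ = 650.3 m/s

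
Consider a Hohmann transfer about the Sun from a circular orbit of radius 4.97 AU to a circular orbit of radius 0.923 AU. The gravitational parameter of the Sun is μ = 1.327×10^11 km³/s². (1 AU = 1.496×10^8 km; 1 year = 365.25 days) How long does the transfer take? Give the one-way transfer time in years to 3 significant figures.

In km: r₁ = 4.97 × 1.496×10^8 = 7.43512×10^8 km; r₂ = 0.923 × 1.496×10^8 = 1.380808×10^8 km.
Transfer-ellipse semi-major axis a_t = (r₁ + r₂)/2 = (7.43512×10^8 + 1.380808×10^8)/2 = 4.407964×10^8 km.
By Kepler's third law the transfer-orbit period is T = 2π√(a_t³/μ), so t = T/2 = 7.981×10^7 s.
Converting: 7.981×10^7 s ÷ 3.15576×10^7 s/year (365.25 × 86400) = 2.53 years.

t = 2.53 years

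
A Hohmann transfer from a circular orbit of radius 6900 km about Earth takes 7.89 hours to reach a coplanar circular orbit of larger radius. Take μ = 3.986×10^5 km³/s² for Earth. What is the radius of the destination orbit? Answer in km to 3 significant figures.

Transfer time t = 7.89 hours = 28404 s, and t = π√(a_t³/μ).
So a_t = (μ t²/π²)^(1/3) = (3.986×10^5 × (28404)² / π²)^(1/3) = 31940 km.
Since a_t = (r₁ + r₂)/2, r₂ = 2a_t − r₁ = 2×31940 − 6900 = 56980 km.

r₂ = 57000 km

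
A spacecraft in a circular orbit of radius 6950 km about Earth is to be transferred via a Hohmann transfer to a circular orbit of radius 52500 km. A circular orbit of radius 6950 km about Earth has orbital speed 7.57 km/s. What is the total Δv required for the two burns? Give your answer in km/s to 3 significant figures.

From the circular-orbit relation v² = μ/r at r = 6950 km: μ = v²r = (7.57)² × 6950 = 3.98269×10^5 km³/s².
Transfer-ellipse semi-major axis a_t = (r₁ + r₂)/2 = (6950 + 52500)/2 = 29725 km.
Circular speed at r₁: v₁ = √(μ/r₁) = √(3.98269×10^5/6950) = 7.57000 km/s.
On the transfer ellipse at r₁, vis-viva gives v_p = √[μ(2/r₁ − 1/a_t)] = 10.0604 km/s.
First burn Δv₁ = |v_p − v₁| = 2.4904 km/s.
Circular speed at r₂: v₂ = √(μ/r₂) = 2.7543 km/s.
Transfer-orbit speed at r₂: v_a = √[μ(2/r₂ − 1/a_t)] = 1.3318 km/s.
Second burn Δv₂ = |v₂ − v_a| = 1.4225 km/s.
Δv = Δv₁ + Δv₂ = 2.4904 + 1.4225 = 3.913 km/s.

Δv = 3.91 km/s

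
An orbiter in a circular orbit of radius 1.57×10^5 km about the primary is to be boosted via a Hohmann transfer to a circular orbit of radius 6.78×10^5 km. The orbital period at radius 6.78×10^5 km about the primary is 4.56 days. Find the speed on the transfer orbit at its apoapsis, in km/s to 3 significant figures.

v = 6.63 km/s

From Kepler's third law T² = 4π²r³/μ at r = 6.78×10^5 km, T = 4.56 days = 4.56 × 86400 s = 3.93984×10^5 s: μ = 4π²r³/T² = 7.92669×10^7 km³/s².
Semi-major axis of the transfer orbit: a_t = (1.570×10^5 + 6.780×10^5)/2 = 4.175×10^5 km.
At apoapsis, r = 6.780×10^5 km.
Applying v² = μ(2/r − 1/a_t): v = 6.631 km/s.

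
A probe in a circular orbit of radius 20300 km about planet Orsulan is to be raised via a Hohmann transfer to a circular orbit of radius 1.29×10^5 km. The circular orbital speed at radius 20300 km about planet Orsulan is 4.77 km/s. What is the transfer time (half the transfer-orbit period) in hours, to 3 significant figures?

t = 26.2 hours

From the circular-orbit relation v² = μ/r at r = 20300 km: μ = v²r = (4.77)² × 20300 = 4.61884×10^5 km³/s².
Semi-major axis of the transfer orbit: a_t = (20300 + 1.290×10^5)/2 = 74650 km.
By Kepler's third law the transfer-orbit period is T = 2π√(a_t³/μ), so t = T/2 = 94280 s.
Converting: 94280 s ÷ 3600 s/hour = 26.2 hours.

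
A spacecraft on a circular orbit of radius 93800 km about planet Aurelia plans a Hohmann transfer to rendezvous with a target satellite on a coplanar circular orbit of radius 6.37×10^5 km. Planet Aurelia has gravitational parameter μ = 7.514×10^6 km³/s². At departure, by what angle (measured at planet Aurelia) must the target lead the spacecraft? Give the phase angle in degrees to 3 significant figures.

The Hohmann ellipse has a_t = (r₁ + r₂)/2 = 3.654×10^5 km.
Transfer time t = π√(a_t³/μ) = 2.5314×10^5 s.
The target's mean motion on its circular orbit is ω₂ = √(μ/r₂³) = 5.3917×10^-6 rad/s.
Angle swept by the target during transfer: ω₂·t = 1.3649 rad = 78.20°.
Arrival is 180° from departure on the ellipse, so φ = 180° − 78.20° = 102°.

φ = 102°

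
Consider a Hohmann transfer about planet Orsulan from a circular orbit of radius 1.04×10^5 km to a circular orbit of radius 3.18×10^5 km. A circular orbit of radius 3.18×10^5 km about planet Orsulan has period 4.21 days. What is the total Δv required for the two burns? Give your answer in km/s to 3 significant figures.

From Kepler's third law T² = 4π²r³/μ at r = 3.18×10^5 km, T = 4.21 days = 4.21 × 86400 s = 3.63744×10^5 s: μ = 4π²r³/T² = 9.59510×10^6 km³/s².
Transfer-ellipse semi-major axis a_t = (r₁ + r₂)/2 = (1.040×10^5 + 3.180×10^5)/2 = 2.110×10^5 km.
At r₁ the circular-orbit speed is v₁ = √(μ/r₁) = 9.60524 km/s.
Transfer-orbit speed at r₁ (vis-viva): v_p = √[μ(2/r₁ − 1/a_t)] = 11.7918 km/s.
First burn Δv₁ = |v_p − v₁| = 2.1866 km/s.
Circular speed at r₂: v₂ = √(μ/r₂) = 5.4930 km/s.
Transfer-orbit speed at r₂: v_a = √[μ(2/r₂ − 1/a_t)] = 3.8564 km/s.
Second burn Δv₂ = |v₂ − v_a| = 1.6366 km/s.
Δv = Δv₁ + Δv₂ = 2.1866 + 1.6366 = 3.823 km/s.

Δv = 3.82 km/s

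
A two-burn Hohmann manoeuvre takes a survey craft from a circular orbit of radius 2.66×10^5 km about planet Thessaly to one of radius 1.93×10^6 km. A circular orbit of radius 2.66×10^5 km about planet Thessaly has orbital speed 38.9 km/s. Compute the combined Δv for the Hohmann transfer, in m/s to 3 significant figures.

From the circular-orbit relation v² = μ/r at r = 2.66×10^5 km: μ = v²r = (38.9)² × 2.66×10^5 = 4.02514×10^8 km³/s².
Semi-major axis of the transfer orbit: a_t = (2.660×10^5 + 1.930×10^6)/2 = 1.098×10^6 km.
Circular speed at r₁: v₁ = √(μ/r₁) = √(4.02514×10^8/2.660×10^5) = 38.900 km/s.
On the transfer ellipse at r₁, vis-viva equation gives v_p = √[μ(2/r₁ − 1/a_t)] = 51.574 km/s.
First burn Δv₁ = |v_p − v₁| = 12.674 km/s.
At r₂, v₂ = √(μ/r₂) = 14.4415 km/s.
Transfer-orbit speed at r₂: v_a = √[μ(2/r₂ − 1/a_t)] = 7.10807 km/s.
Second burn Δv₂ = |v₂ − v_a| = 7.3334 km/s.
Total Δv = Δv₁ + Δv₂ = 20.01 km/s.

Δv = 20000 m/s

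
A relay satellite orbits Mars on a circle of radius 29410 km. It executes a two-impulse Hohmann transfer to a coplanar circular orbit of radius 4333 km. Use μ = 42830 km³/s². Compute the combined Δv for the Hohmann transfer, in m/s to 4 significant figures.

Δv = 1602 m/s

Semi-major axis of the transfer orbit: a_t = (29410 + 4333)/2 = 16871.5 km.
At r₁ the circular-orbit speed is v₁ = √(μ/r₁) = 1.2068 km/s.
Transfer-orbit speed at r₁ (vis-viva): v_a = √[μ(2/r₁ − 1/a_t)] = 0.61157 km/s.
First burn Δv₁ = |v_a − v₁| = 0.5952 km/s.
At r₂, v₂ = √(μ/r₂) = 3.144 km/s.
Transfer-orbit speed at r₂: v_p = √[μ(2/r₂ − 1/a_t)] = 4.151 km/s.
Second burn Δv₂ = |v₂ − v_p| = 1.007 km/s.
Δv = Δv₁ + Δv₂ = 0.5952 + 1.007 = 1.602 km/s.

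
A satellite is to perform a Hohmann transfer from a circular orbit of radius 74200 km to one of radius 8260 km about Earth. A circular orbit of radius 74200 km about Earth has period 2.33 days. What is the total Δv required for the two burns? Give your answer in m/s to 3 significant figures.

From Kepler's third law T² = 4π²r³/μ at r = 74200 km, T = 2.33 days = 2.33 × 86400 s = 2.01312×10^5 s: μ = 4π²r³/T² = 3.97953×10^5 km³/s².
The Hohmann ellipse has a_t = (r₁ + r₂)/2 = 41230 km.
At r₁ the circular-orbit speed is v₁ = √(μ/r₁) = 2.3159 km/s.
Transfer-orbit speed at r₁ (vis-viva): v_a = √[μ(2/r₁ − 1/a_t)] = 1.0366 km/s.
First burn Δv₁ = |v_a − v₁| = 1.2793 km/s.
At r₂, v₂ = √(μ/r₂) = 6.94106 km/s.
Transfer-orbit speed at r₂: v_p = √[μ(2/r₂ − 1/a_t)] = 9.31154 km/s.
Second burn Δv₂ = |v₂ − v_p| = 2.3705 km/s.
Δv = Δv₁ + Δv₂ = 1.2793 + 2.3705 = 3.650 km/s.

Δv = 3650 m/s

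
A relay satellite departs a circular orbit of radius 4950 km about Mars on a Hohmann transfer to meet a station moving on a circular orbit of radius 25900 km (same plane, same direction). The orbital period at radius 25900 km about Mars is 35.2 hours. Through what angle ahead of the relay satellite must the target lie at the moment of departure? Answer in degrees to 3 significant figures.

φ = 97.3°

From Kepler's third law T² = 4π²r³/μ at r = 25900 km, T = 35.2 hours = 35.2 × 3600 s = 1.2672×10^5 s: μ = 4π²r³/T² = 42713.8 km³/s².
The Hohmann ellipse has a_t = (r₁ + r₂)/2 = 15425 km.
The half-period of the transfer ellipse is t = π√(a_t³/μ) = 29121 s.
The target's mean motion on its circular orbit is ω₂ = √(μ/r₂³) = 4.9583×10^-5 rad/s.
Angle swept by the target during transfer: ω₂·t = 1.4439 rad = 82.73°.
Arrival is 180° from departure on the ellipse, so φ = 180° − 82.73° = 97.3°.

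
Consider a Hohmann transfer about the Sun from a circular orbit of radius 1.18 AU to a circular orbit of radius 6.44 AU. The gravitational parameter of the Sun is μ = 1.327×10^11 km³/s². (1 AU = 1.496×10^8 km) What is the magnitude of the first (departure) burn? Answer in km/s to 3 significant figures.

In km: r₁ = 1.18 × 1.496×10^8 = 1.76528×10^8 km; r₂ = 6.44 × 1.496×10^8 = 9.63424×10^8 km.
Transfer-ellipse semi-major axis a_t = (r₁ + r₂)/2 = (1.76528×10^8 + 9.63424×10^8)/2 = 5.69976×10^8 km.
Circular speed at r = 1.76528×10^8 km: v_c = √(μ/r) = 27.418 km/s.
Transfer-orbit speed at the same r (vis-viva, a = a_t): v_t = √[μ(2/r − 1/a_t)] = 35.646 km/s.
Δv₁ = |v_t − v_c| = |35.646 − 27.418| = 8.228 km/s.

Δv₁ = 8.23 km/s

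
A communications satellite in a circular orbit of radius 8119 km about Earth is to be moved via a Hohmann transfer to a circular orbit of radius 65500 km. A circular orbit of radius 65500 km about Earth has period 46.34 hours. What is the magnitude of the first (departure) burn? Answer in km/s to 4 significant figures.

Δv₁ = 2.340 km/s

From Kepler's third law T² = 4π²r³/μ at r = 65500 km, T = 46.34 hours = 46.34 × 3600 s = 1.66824×10^5 s: μ = 4π²r³/T² = 3.98627×10^5 km³/s².
Semi-major axis of the transfer orbit: a_t = (8119 + 65500)/2 = 36809.5 km.
Circular speed at r = 8119 km: v_c = √(μ/r) = 7.007 km/s.
Vis-viva on the transfer ellipse at r = 8119 km gives v_t = √[μ(2/r − 1/a_t)] = 9.347 km/s.
Δv₁ = |v_t − v_c| = |9.347 − 7.007| = 2.340 km/s.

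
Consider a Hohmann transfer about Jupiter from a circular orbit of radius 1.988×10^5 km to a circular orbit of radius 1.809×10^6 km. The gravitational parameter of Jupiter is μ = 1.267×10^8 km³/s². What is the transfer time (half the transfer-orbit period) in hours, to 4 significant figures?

t = 77.98 hours

The Hohmann ellipse has a_t = (r₁ + r₂)/2 = 1.0039×10^6 km.
By Kepler's third law the transfer-orbit period is T = 2π√(a_t³/μ), so t = T/2 = 2.8074×10^5 s.
Converting: 2.8074×10^5 s ÷ 3600 s/hour = 77.98 hours.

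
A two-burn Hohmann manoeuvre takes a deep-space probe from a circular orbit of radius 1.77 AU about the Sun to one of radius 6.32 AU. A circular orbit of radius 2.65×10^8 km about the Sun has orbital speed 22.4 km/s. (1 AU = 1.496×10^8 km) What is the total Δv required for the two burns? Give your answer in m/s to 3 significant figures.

Δv = 9620 m/s

From the circular-orbit relation v² = μ/r at r = 2.65×10^8 km: μ = v²r = (22.4)² × 2.65×10^8 = 1.32966×10^11 km³/s².
In km: r₁ = 1.77 × 1.496×10^8 = 2.64792×10^8 km; r₂ = 6.32 × 1.496×10^8 = 9.45472×10^8 km.
Transfer-ellipse semi-major axis a_t = (r₁ + r₂)/2 = (2.64792×10^8 + 9.45472×10^8)/2 = 6.05132×10^8 km.
Circular speed at r₁: v₁ = √(μ/r₁) = √(1.32966×10^11/2.64792×10^8) = 22.408796 km/s.
Transfer-orbit speed at r₁ (vis-viva): v_p = √[μ(2/r₁ − 1/a_t)] = 28.010303 km/s.
First burn Δv₁ = |v_p − v₁| = 5.602 km/s.
At r₂, v₂ = √(μ/r₂) = 11.859 km/s.
Transfer-orbit speed at r₂: v_a = √[μ(2/r₂ − 1/a_t)] = 7.8447 km/s.
Second burn Δv₂ = |v₂ − v_a| = 4.014 km/s.
Total Δv = Δv₁ + Δv₂ = 9.616 km/s.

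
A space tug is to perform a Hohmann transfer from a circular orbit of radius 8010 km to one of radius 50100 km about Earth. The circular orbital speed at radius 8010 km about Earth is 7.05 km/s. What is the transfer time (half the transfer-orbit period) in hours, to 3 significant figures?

From the circular-orbit relation v² = μ/r at r = 8010 km: μ = v²r = (7.05)² × 8010 = 3.98117×10^5 km³/s².
The Hohmann ellipse has a_t = (r₁ + r₂)/2 = 29055 km.
By Kepler's third law the transfer-orbit period is T = 2π√(a_t³/μ), so t = T/2 = 24660 s.
Converting: 24660 s ÷ 3600 s/hour = 6.85 hours.

t = 6.85 hours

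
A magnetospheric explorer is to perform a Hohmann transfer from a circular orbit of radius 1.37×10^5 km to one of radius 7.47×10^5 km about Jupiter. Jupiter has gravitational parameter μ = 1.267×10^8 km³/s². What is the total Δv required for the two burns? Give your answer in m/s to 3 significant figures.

Δv = 14900 m/s

Semi-major axis of the transfer orbit: a_t = (1.370×10^5 + 7.470×10^5)/2 = 4.420×10^5 km.
Circular speed at r₁: v₁ = √(μ/r₁) = √(1.267×10^8/1.370×10^5) = 30.411 km/s.
On the transfer ellipse at r₁, vis-viva gives v_p = √[μ(2/r₁ − 1/a_t)] = 39.535 km/s.
First burn Δv₁ = |v_p − v₁| = 9.124 km/s.
At r₂, v₂ = √(μ/r₂) = 13.024 km/s.
Transfer-orbit speed at r₂: v_a = √[μ(2/r₂ − 1/a_t)] = 7.2507 km/s.
Second burn Δv₂ = |v₂ − v_a| = 5.773 km/s.
Δv = Δv₁ + Δv₂ = 9.124 + 5.773 = 14.90 km/s.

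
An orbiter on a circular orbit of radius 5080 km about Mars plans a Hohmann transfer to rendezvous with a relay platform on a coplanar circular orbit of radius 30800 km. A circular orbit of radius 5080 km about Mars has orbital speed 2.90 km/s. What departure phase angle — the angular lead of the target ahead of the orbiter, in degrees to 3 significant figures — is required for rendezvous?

φ = 100°

From the circular-orbit relation v² = μ/r at r = 5080 km: μ = v²r = (2.90)² × 5080 = 42722.8 km³/s².
Semi-major axis of the transfer orbit: a_t = (5080 + 30800)/2 = 17940 km.
The half-period of the transfer ellipse is t = π√(a_t³/μ) = 36522 s.
The target's mean motion on its circular orbit is ω₂ = √(μ/r₂³) = 3.8239×10^-5 rad/s.
Angle swept by the target during transfer: ω₂·t = 1.3966 rad = 80.02°.
Arrival is 180° from departure on the ellipse, so φ = 180° − 80.02° = 100°.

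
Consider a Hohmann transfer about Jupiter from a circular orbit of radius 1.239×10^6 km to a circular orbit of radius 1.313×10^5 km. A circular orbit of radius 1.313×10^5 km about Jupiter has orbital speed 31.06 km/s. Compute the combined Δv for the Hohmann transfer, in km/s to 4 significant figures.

From the circular-orbit relation v² = μ/r at r = 1.313×10^5 km: μ = v²r = (31.06)² × 1.313×10^5 = 1.26668×10^8 km³/s².
The Hohmann ellipse has a_t = (r₁ + r₂)/2 = 6.8515×10^5 km.
Circular speed at r₁: v₁ = √(μ/r₁) = √(1.26668×10^8/1.239×10^6) = 10.1111 km/s.
Transfer-orbit speed at r₁ (vis-viva): v_a = √[μ(2/r₁ − 1/a_t)] = 4.42627 km/s.
First burn Δv₁ = |v_a − v₁| = 5.6848 km/s.
Circular speed at r₂: v₂ = √(μ/r₂) = 31.060 km/s.
Transfer-orbit speed at r₂: v_p = √[μ(2/r₂ − 1/a_t)] = 41.768 km/s.
Second burn Δv₂ = |v₂ − v_p| = 10.708 km/s.
Total Δv = Δv₁ + Δv₂ = 16.39 km/s.

Δv = 16.39 km/s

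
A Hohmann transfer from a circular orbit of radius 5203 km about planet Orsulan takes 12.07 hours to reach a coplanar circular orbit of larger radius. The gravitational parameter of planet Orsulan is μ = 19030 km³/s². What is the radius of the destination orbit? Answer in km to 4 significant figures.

r₂ = 25560 km

Transfer time t = 12.07 hours = 43452 s, and t = π√(a_t³/μ).
So a_t = (μ t²/π²)^(1/3) = (19030 × (43452)² / π²)^(1/3) = 15383 km.
Since a_t = (r₁ + r₂)/2, r₂ = 2a_t − r₁ = 2×15383 − 5203 = 25563 km.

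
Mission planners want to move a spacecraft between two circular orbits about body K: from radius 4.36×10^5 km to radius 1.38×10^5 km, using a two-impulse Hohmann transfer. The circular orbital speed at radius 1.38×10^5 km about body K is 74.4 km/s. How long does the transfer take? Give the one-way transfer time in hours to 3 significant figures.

t = 4.85 hours

From the circular-orbit relation v² = μ/r at r = 1.38×10^5 km: μ = v²r = (74.4)² × 1.38×10^5 = 7.63880×10^8 km³/s².
Transfer-ellipse semi-major axis a_t = (r₁ + r₂)/2 = (4.360×10^5 + 1.380×10^5)/2 = 2.870×10^5 km.
Transfer time t = π√(a_t³/μ) = π√((2.870×10^5)³ / 7.63880×10^8) = 17477 s.
Converting: 17477 s ÷ 3600 s/hour = 4.85 hours.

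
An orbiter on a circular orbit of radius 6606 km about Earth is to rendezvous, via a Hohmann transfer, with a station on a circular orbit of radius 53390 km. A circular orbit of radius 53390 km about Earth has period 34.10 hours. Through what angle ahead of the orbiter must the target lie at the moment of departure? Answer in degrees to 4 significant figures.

φ = 104.2°

From Kepler's third law T² = 4π²r³/μ at r = 53390 km, T = 34.10 hours = 34.10 × 3600 s = 1.2276×10^5 s: μ = 4π²r³/T² = 3.98681×10^5 km³/s².
Semi-major axis of the transfer orbit: a_t = (6606 + 53390)/2 = 29998 km.
The half-period of the transfer ellipse is t = π√(a_t³/μ) = 25851 s.
Target angular speed ω₂ = √(μ/r₂³) = 5.1183×10^-5 rad/s.
Angle swept by the target during transfer: ω₂·t = 1.3231 rad = 75.81°.
Arrival is 180° from departure on the ellipse, so φ = 180° − 75.81° = 104.2°.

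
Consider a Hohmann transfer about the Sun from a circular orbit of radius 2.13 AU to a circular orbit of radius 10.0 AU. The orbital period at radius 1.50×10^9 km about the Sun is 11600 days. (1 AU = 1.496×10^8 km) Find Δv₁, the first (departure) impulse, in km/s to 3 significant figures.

From Kepler's third law T² = 4π²r³/μ at r = 1.50×10^9 km, T = 11600 days = 11600 × 86400 s = 1.00224×10^9 s: μ = 4π²r³/T² = 1.32645×10^11 km³/s².
In km: r₁ = 2.13 × 1.496×10^8 = 3.18648×10^8 km; r₂ = 10.0 × 1.496×10^8 = 1.496×10^9 km.
The Hohmann ellipse has a_t = (r₁ + r₂)/2 = 9.07324×10^8 km.
On the circular orbit at r = 3.18648×10^8 km, v_c = √(μ/r) = 20.4028 km/s.
Transfer-orbit speed at the same r (vis-viva, a = a_t): v_t = √[μ(2/r − 1/a_t)] = 26.1984 km/s.
Δv₁ = |v_t − v_c| = |26.1984 − 20.4028| = 5.796 km/s.

Δv₁ = 5.80 km/s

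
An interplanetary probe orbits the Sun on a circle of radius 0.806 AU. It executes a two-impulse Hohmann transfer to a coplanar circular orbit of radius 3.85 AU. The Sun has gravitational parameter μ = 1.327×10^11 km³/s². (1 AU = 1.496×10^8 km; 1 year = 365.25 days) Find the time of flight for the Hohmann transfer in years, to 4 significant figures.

In km: r₁ = 0.806 × 1.496×10^8 = 1.205776×10^8 km; r₂ = 3.85 × 1.496×10^8 = 5.7596×10^8 km.
Transfer-ellipse semi-major axis a_t = (r₁ + r₂)/2 = (1.205776×10^8 + 5.7596×10^8)/2 = 3.482688×10^8 km.
Half the transfer-orbit period gives t = π√(a_t³/μ) = 5.605×10^7 s.
Converting: 5.605×10^7 s ÷ 3.15576×10^7 s/year (365.25 × 86400) = 1.776 years.

t = 1.776 years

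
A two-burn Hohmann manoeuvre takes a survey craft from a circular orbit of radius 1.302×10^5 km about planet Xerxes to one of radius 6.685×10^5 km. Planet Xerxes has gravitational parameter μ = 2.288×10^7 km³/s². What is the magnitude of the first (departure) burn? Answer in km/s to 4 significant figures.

The Hohmann ellipse has a_t = (r₁ + r₂)/2 = 3.9935×10^5 km.
On the circular orbit at r = 1.302×10^5 km, v_c = √(μ/r) = 13.256 km/s.
Vis-viva on the transfer ellipse at r = 1.302×10^5 km gives v_t = √[μ(2/r − 1/a_t)] = 17.151 km/s.
Δv₁ = |v_t − v_c| = |17.151 − 13.256| = 3.895 km/s.

Δv₁ = 3.895 km/s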